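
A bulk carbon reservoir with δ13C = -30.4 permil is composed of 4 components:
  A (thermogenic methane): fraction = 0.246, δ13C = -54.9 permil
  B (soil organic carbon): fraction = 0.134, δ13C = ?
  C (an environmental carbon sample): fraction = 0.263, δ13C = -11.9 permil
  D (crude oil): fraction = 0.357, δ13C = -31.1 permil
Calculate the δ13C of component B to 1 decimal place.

-19.9 permil

Isotope mass balance: δ_bulk = Σ fᵢ·δᵢ.
-30.4 = 0.246×(-54.9) + 0.134×δ_B + 0.263×(-11.9) + 0.357×(-31.1)
0.134·δ_B = -30.4 − (-27.738) = -2.662
δ_B = -2.662 / 0.134 = -19.87 permil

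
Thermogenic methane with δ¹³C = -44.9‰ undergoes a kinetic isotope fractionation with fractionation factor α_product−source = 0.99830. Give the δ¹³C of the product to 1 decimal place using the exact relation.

δ_product = (δ_source + 1000)·α − 1000
δ_product = (-44.9 + 1000) × 0.99830 − 1000
δ_product = 953.476 − 1000 = -46.52‰

-46.5‰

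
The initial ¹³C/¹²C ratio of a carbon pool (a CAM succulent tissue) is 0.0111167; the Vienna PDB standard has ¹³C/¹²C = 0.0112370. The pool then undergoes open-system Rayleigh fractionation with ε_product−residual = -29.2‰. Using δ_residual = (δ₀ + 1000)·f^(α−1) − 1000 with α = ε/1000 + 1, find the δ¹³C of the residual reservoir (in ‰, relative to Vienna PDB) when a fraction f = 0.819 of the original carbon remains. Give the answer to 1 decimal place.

δ₀ = (0.0111167/0.0112370 − 1)×1000 = (0.989294 − 1)×1000 = -10.706‰
α − 1 = ε/1000 = -0.0292
f^(α−1) = 0.819^(-0.0292) = 1.005847
δ_res = (-10.706 + 1000) × 1.005847 − 1000 = 995.079 − 1000 = -4.92‰

-4.9‰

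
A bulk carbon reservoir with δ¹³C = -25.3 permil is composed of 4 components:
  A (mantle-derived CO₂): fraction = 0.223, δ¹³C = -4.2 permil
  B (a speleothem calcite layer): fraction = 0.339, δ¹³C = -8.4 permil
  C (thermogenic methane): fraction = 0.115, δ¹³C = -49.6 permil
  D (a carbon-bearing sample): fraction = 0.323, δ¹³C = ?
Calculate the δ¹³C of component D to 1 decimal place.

Isotope mass balance: δ_bulk = Σ fᵢ·δᵢ.
-25.3 = 0.223×(-4.2) + 0.339×(-8.4) + 0.115×(-49.6) + 0.323×δ_D
0.323·δ_D = -25.3 − (-9.488) = -15.812
δ_D = -15.812 / 0.323 = -48.95 permil

-49.0 permil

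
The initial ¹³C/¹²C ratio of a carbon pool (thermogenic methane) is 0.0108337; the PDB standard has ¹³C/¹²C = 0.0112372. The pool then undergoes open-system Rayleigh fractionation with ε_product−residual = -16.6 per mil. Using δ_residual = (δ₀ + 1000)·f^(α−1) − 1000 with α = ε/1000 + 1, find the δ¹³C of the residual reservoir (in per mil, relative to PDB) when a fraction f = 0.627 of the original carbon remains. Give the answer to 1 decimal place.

-28.4 per mil

δ₀ = (0.0108337/0.0112372 − 1)×1000 = (0.964092 − 1)×1000 = -35.908 per mil
α − 1 = ε/1000 = -0.0166
f^(α−1) = 0.627^(-0.0166) = 1.007779
δ_res = (-35.908 + 1000) × 1.007779 − 1000 = 971.592 − 1000 = -28.41 per mil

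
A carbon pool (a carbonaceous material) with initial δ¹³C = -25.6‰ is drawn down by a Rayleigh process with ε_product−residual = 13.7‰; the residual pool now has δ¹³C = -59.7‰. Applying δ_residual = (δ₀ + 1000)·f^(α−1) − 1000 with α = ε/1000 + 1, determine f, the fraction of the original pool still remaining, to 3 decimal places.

0.074

α − 1 = ε/1000 = 0.0137
(δ_res + 1000)/(δ₀ + 1000) = (-59.7 + 1000)/(-25.6 + 1000) = 940.3/974.4 = 0.965004
f = 0.965004^(1/0.0137) = exp(ln(0.965004)/0.0137) = exp(-0.03562/0.0137)
f = exp(-2.6002) = 0.0743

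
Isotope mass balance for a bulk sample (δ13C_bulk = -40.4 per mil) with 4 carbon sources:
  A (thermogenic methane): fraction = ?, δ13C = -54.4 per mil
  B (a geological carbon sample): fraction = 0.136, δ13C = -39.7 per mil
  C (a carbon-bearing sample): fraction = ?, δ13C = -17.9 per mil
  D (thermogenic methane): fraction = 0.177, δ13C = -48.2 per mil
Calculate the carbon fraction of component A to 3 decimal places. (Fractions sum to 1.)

Let f_A and f_C be the unknown fractions; fractions sum to 1 so f_A + f_C = 0.687.
Mass balance: Σ fᵢ·δᵢ = δ_bulk ⇒ f_A·(-54.4) + f_C·(-17.9) = -40.4 − (-13.931) = -26.469
Substitute f_C = 0.687 − f_A:
f_A·(-54.4 − -17.9) = -26.469 − 0.687×(-17.9) = -14.172
f_A = -14.172 / -36.5 = 0.3883

0.388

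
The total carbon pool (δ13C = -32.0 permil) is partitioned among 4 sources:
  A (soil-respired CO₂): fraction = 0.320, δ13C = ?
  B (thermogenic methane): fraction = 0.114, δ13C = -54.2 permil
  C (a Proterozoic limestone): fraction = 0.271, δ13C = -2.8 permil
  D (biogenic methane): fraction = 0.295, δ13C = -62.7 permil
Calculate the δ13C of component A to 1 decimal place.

-20.5 permil

Isotope mass balance: δ_bulk = Σ fᵢ·δᵢ.
-32.0 = 0.320×δ_A + 0.114×(-54.2) + 0.271×(-2.8) + 0.295×(-62.7)
0.320·δ_A = -32.0 − (-25.434) = -6.566
δ_A = -6.566 / 0.320 = -20.52 permil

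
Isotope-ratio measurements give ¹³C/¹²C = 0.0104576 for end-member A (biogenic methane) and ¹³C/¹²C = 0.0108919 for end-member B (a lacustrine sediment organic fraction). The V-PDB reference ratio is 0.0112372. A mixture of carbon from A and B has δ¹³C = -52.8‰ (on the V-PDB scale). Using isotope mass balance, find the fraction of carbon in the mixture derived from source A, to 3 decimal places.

0.571

δ_A = (0.0104576/0.0112372 − 1)×1000 = (0.930623 − 1)×1000 = -69.377‰
δ_B = (0.0108919/0.0112372 − 1)×1000 = (0.969272 − 1)×1000 = -30.728‰
f_A = (δ_mix − δ_B)/(δ_A − δ_B) = (-52.8 − (-30.728))/(-69.377 − (-30.728))
f_A = -22.072 / -38.648 = 0.5711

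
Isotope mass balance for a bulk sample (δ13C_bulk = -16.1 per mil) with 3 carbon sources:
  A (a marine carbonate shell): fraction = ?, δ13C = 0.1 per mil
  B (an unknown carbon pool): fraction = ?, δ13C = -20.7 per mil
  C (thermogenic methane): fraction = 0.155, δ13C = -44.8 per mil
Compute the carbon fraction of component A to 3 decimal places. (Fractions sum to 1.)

0.401

Let f_A and f_B be the unknown fractions; fractions sum to 1 so f_A + f_B = 0.845.
Mass balance: Σ fᵢ·δᵢ = δ_bulk ⇒ f_A·(0.1) + f_B·(-20.7) = -16.1 − (-6.944) = -9.156
Substitute f_B = 0.845 − f_A:
f_A·(0.1 − -20.7) = -9.156 − 0.845×(-20.7) = 8.335
f_A = 8.335 / 20.8 = 0.4007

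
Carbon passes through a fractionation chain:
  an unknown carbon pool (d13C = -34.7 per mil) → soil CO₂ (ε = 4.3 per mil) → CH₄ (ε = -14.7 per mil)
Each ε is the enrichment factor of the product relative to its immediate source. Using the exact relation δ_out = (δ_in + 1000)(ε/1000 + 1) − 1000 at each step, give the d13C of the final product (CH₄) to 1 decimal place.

step 1: δ = (-34.70 + 1000)·(4.3/1000 + 1) − 1000 = -30.55 per mil
step 2: δ = (-30.55 + 1000)·(-14.7/1000 + 1) − 1000 = -44.80 per mil

-44.8 per mil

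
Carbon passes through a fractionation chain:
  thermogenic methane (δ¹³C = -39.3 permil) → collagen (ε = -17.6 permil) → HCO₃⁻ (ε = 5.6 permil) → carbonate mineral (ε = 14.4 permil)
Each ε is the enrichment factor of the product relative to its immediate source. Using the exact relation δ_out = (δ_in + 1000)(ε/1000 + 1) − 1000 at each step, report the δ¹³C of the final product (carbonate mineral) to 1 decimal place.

-37.3 permil

step 1: δ = (-39.30 + 1000)·(-17.6/1000 + 1) − 1000 = -56.21 permil
step 2: δ = (-56.21 + 1000)·(5.6/1000 + 1) − 1000 = -50.92 permil
step 3: δ = (-50.92 + 1000)·(14.4/1000 + 1) − 1000 = -37.26 permil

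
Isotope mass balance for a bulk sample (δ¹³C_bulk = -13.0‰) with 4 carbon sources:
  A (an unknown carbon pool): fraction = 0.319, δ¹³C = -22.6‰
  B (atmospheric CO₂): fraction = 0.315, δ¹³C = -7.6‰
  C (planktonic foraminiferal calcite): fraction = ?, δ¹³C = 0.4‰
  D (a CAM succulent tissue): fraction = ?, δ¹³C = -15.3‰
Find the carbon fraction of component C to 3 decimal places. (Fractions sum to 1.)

Let f_C and f_D be the unknown fractions; fractions sum to 1 so f_C + f_D = 0.366.
Mass balance: Σ fᵢ·δᵢ = δ_bulk ⇒ f_C·(0.4) + f_D·(-15.3) = -13.0 − (-9.603) = -3.397
Substitute f_D = 0.366 − f_C:
f_C·(0.4 − -15.3) = -3.397 − 0.366×(-15.3) = 2.203
f_C = 2.203 / 15.7 = 0.1403

0.140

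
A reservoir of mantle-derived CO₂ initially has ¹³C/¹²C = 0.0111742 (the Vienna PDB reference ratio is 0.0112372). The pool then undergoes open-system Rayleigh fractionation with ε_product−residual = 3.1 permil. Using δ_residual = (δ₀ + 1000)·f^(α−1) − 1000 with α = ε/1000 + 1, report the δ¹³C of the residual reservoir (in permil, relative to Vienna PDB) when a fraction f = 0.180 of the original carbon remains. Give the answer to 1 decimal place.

δ₀ = (0.0111742/0.0112372 − 1)×1000 = (0.994394 − 1)×1000 = -5.606 permil
α − 1 = ε/1000 = 0.0031
f^(α−1) = 0.180^(0.0031) = 0.994698
δ_res = (-5.606 + 1000) × 0.994698 − 1000 = 989.122 − 1000 = -10.88 permil

-10.9 permil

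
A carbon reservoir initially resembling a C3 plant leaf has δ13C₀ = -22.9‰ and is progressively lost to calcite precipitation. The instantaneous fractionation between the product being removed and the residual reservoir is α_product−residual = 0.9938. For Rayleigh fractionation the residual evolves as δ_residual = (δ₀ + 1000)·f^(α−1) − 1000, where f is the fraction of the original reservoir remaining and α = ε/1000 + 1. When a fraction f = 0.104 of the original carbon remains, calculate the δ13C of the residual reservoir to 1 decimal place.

Rayleigh residual: δ_res = (δ₀ + 1000)·f^(α−1) − 1000
α − 1 = -0.00620
f^(α−1) = 0.104^(-0.00620) = 1.014132
δ_res = (-22.9 + 1000) × 1.014132 − 1000 = 990.908 − 1000 = -9.09‰

-9.1‰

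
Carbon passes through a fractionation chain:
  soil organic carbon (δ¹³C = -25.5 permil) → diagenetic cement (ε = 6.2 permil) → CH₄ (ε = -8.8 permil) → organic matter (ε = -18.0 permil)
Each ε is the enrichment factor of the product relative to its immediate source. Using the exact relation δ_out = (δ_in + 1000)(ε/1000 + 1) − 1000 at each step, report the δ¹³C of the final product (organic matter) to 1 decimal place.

step 1: δ = (-25.50 + 1000)·(6.2/1000 + 1) − 1000 = -19.46 permil
step 2: δ = (-19.46 + 1000)·(-8.8/1000 + 1) − 1000 = -28.09 permil
step 3: δ = (-28.09 + 1000)·(-18.0/1000 + 1) − 1000 = -45.58 permil

-45.6 permil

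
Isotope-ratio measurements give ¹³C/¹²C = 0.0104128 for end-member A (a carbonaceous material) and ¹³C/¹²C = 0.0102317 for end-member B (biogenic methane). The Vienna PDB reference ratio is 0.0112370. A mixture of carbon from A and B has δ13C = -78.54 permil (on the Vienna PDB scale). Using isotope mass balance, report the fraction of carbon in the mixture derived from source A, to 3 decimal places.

δ_A = (0.0104128/0.0112370 − 1)×1000 = (0.926653 − 1)×1000 = -73.347 permil
δ_B = (0.0102317/0.0112370 − 1)×1000 = (0.910537 − 1)×1000 = -89.463 permil
f_A = (δ_mix − δ_B)/(δ_A − δ_B) = (-78.54 − (-89.463))/(-73.347 − (-89.463))
f_A = 10.923 / 16.116 = 0.6778

0.678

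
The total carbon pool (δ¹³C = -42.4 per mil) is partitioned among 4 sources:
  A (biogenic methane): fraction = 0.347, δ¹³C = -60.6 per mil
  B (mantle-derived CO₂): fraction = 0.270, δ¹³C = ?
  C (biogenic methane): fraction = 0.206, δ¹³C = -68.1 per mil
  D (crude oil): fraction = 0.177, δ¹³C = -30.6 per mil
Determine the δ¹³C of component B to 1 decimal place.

-7.1 per mil

Isotope mass balance: δ_bulk = Σ fᵢ·δᵢ.
-42.4 = 0.347×(-60.6) + 0.270×δ_B + 0.206×(-68.1) + 0.177×(-30.6)
0.270·δ_B = -42.4 − (-40.473) = -1.927
δ_B = -1.927 / 0.270 = -7.14 per mil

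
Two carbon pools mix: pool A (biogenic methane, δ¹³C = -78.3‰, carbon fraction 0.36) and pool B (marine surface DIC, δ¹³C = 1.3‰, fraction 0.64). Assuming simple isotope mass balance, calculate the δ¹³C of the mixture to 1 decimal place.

-27.4‰

δ_mix = f_A·δ_A + f_B·δ_B
δ_mix = 0.36 × (-78.3) + 0.64 × (1.3)
δ_mix = -28.19 + 0.83 = -27.36‰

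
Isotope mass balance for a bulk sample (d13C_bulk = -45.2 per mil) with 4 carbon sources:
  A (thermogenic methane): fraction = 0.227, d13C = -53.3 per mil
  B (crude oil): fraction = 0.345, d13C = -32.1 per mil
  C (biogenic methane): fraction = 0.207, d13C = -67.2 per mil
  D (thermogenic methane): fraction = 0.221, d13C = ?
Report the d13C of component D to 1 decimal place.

-36.7 per mil

Isotope mass balance: δ_bulk = Σ fᵢ·δᵢ.
-45.2 = 0.227×(-53.3) + 0.345×(-32.1) + 0.207×(-67.2) + 0.221×δ_D
0.221·δ_D = -45.2 − (-37.084) = -8.116
δ_D = -8.116 / 0.221 = -36.72 per mil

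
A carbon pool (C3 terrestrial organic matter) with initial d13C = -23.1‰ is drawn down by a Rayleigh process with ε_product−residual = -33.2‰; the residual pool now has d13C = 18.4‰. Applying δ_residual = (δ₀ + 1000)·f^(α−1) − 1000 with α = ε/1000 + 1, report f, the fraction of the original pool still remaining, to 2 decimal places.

0.29

α − 1 = ε/1000 = -0.0332
(δ_res + 1000)/(δ₀ + 1000) = (18.4 + 1000)/(-23.1 + 1000) = 1018.4/976.9 = 1.042481
f = 1.042481^(1/-0.0332) = exp(ln(1.042481)/-0.0332) = exp(0.04160/-0.0332)
f = exp(-1.2531) = 0.2856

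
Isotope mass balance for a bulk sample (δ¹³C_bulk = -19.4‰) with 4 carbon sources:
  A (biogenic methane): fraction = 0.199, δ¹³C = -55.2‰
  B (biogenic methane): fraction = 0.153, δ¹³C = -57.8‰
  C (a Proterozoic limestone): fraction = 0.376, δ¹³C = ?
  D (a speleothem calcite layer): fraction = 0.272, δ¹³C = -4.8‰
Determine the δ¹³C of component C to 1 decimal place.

Isotope mass balance: δ_bulk = Σ fᵢ·δᵢ.
-19.4 = 0.199×(-55.2) + 0.153×(-57.8) + 0.376×δ_C + 0.272×(-4.8)
0.376·δ_C = -19.4 − (-21.134) = 1.734
δ_C = 1.734 / 0.376 = 4.61‰

4.6‰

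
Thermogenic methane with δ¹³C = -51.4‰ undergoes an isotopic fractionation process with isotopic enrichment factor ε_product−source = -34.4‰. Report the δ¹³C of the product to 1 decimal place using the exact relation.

To first order, δ_product ≈ δ_source + ε = -85.8‰.
Exactly, δ_product = (δ_source + 1000)·(ε/1000 + 1) − 1000.
δ_product = (-51.4 + 1000) × (-34.4/1000 + 1) − 1000
δ_product = -84.03‰

-84.0‰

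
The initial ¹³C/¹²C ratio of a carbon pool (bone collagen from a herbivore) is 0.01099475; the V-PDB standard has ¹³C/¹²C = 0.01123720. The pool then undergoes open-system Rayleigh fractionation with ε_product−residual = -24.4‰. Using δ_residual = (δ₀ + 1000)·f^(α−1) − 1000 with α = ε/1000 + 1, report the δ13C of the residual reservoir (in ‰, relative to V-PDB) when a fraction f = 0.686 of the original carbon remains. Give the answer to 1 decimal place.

-12.5‰

δ₀ = (0.01099475/0.01123720 − 1)×1000 = (0.978424 − 1)×1000 = -21.576‰
α − 1 = ε/1000 = -0.0244
f^(α−1) = 0.686^(-0.0244) = 1.009238
δ_res = (-21.576 + 1000) × 1.009238 − 1000 = 987.463 − 1000 = -12.54‰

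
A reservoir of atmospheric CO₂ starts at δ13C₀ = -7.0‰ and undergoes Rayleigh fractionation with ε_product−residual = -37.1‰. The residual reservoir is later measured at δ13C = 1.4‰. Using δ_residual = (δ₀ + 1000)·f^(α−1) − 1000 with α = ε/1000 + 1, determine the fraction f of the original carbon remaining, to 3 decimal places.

0.797

α − 1 = ε/1000 = -0.0371
(δ_res + 1000)/(δ₀ + 1000) = (1.4 + 1000)/(-7.0 + 1000) = 1001.4/993.0 = 1.008459
f = 1.008459^(1/-0.0371) = exp(ln(1.008459)/-0.0371) = exp(0.00842/-0.0371)
f = exp(-0.2271) = 0.7969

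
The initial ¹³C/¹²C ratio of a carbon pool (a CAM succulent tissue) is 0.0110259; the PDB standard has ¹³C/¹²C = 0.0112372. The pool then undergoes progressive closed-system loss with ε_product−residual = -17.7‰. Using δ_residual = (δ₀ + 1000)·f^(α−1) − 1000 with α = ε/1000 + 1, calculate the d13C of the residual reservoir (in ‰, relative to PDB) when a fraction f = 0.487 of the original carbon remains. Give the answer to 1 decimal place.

δ₀ = (0.0110259/0.0112372 − 1)×1000 = (0.981196 − 1)×1000 = -18.804‰
α − 1 = ε/1000 = -0.0177
f^(α−1) = 0.487^(-0.0177) = 1.012816
δ_res = (-18.804 + 1000) × 1.012816 − 1000 = 993.772 − 1000 = -6.23‰

-6.2‰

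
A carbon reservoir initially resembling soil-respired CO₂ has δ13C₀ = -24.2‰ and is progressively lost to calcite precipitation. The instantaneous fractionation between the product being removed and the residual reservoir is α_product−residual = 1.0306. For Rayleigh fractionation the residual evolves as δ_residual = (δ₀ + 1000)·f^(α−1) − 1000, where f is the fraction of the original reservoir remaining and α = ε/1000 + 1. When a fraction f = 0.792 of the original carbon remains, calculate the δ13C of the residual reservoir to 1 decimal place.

-31.1‰

Rayleigh residual: δ_res = (δ₀ + 1000)·f^(α−1) − 1000
α − 1 = 0.03060
f^(α−1) = 0.792^(0.03060) = 0.992890
δ_res = (-24.2 + 1000) × 0.992890 − 1000 = 968.862 − 1000 = -31.14‰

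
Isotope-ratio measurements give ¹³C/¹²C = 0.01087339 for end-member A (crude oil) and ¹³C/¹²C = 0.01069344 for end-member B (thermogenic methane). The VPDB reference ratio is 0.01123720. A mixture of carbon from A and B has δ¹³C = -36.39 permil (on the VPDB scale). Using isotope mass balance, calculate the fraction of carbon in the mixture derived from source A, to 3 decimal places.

0.749

δ_A = (0.01087339/0.01123720 − 1)×1000 = (0.967624 − 1)×1000 = -32.376 permil
δ_B = (0.01069344/0.01123720 − 1)×1000 = (0.951611 − 1)×1000 = -48.389 permil
f_A = (δ_mix − δ_B)/(δ_A − δ_B) = (-36.39 − (-48.389))/(-32.376 − (-48.389))
f_A = 11.999 / 16.014 = 0.7493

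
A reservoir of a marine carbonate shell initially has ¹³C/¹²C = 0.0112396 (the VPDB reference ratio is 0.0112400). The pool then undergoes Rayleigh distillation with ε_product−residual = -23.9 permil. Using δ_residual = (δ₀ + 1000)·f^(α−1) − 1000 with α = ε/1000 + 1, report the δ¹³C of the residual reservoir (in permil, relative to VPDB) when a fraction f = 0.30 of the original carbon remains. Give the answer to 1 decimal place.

δ₀ = (0.0112396/0.0112400 − 1)×1000 = (0.999964 − 1)×1000 = -0.036 permil
α − 1 = ε/1000 = -0.0239
f^(α−1) = 0.30^(-0.0239) = 1.029193
δ_res = (-0.036 + 1000) × 1.029193 − 1000 = 1029.156 − 1000 = 29.16 permil

29.2 permil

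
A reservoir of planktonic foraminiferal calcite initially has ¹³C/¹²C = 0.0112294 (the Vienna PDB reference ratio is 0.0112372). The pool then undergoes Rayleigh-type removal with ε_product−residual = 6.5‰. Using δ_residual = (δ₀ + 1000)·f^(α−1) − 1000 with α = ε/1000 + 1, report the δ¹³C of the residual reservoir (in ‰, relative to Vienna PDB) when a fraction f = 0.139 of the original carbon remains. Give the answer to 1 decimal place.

-13.4‰

δ₀ = (0.0112294/0.0112372 − 1)×1000 = (0.999306 − 1)×1000 = -0.694‰
α − 1 = ε/1000 = 0.0065
f^(α−1) = 0.139^(0.0065) = 0.987256
δ_res = (-0.694 + 1000) × 0.987256 − 1000 = 986.570 − 1000 = -13.43‰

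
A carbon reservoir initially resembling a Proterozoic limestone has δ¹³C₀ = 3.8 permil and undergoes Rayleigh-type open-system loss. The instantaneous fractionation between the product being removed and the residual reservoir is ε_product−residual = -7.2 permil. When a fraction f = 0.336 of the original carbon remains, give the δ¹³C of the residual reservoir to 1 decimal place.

Rayleigh residual: δ_res = (δ₀ + 1000)·f^(α−1) − 1000
α = ε/1000 + 1 = 0.99280, so α − 1 = -0.00720
f^(α−1) = 0.336^(-0.00720) = 1.007884
δ_res = (3.8 + 1000) × 1.007884 − 1000 = 1011.714 − 1000 = 11.71 permil

11.7 permil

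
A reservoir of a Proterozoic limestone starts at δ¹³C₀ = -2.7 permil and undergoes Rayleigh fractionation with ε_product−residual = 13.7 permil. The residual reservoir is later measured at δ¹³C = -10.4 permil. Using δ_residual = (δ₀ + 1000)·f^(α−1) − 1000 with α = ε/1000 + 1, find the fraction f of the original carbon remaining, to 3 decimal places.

α − 1 = ε/1000 = 0.0137
(δ_res + 1000)/(δ₀ + 1000) = (-10.4 + 1000)/(-2.7 + 1000) = 989.6/997.3 = 0.992279
f = 0.992279^(1/0.0137) = exp(ln(0.992279)/0.0137) = exp(-0.00775/0.0137)
f = exp(-0.5658) = 0.5679

0.568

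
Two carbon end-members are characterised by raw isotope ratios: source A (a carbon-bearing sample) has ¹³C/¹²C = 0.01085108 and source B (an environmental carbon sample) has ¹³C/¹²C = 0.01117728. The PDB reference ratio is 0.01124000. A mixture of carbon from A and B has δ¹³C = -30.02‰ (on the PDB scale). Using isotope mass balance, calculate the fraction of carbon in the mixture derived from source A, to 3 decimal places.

δ_A = (0.01085108/0.01124000 − 1)×1000 = (0.965399 − 1)×1000 = -34.601‰
δ_B = (0.01117728/0.01124000 − 1)×1000 = (0.994420 − 1)×1000 = -5.580‰
f_A = (δ_mix − δ_B)/(δ_A − δ_B) = (-30.02 − (-5.580))/(-34.601 − (-5.580))
f_A = -24.440 / -29.021 = 0.8421

0.842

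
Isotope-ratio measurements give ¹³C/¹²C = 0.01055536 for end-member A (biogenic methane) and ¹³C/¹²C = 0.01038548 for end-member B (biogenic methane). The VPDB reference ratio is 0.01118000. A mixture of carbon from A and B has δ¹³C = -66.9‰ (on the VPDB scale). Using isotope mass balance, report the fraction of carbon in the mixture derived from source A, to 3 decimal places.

δ_A = (0.01055536/0.01118000 − 1)×1000 = (0.944129 − 1)×1000 = -55.871‰
δ_B = (0.01038548/0.01118000 − 1)×1000 = (0.928934 − 1)×1000 = -71.066‰
f_A = (δ_mix − δ_B)/(δ_A − δ_B) = (-66.9 − (-71.066))/(-55.871 − (-71.066))
f_A = 4.166 / 15.195 = 0.2742

0.274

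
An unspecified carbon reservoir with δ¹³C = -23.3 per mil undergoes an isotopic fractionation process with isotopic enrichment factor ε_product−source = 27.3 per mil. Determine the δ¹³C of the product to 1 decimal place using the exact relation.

3.4 per mil

To first order, δ_product ≈ δ_source + ε = 4.0 per mil.
Exactly, δ_product = (δ_source + 1000)·(ε/1000 + 1) − 1000.
δ_product = (-23.3 + 1000) × (27.3/1000 + 1) − 1000
δ_product = 3.36 per mil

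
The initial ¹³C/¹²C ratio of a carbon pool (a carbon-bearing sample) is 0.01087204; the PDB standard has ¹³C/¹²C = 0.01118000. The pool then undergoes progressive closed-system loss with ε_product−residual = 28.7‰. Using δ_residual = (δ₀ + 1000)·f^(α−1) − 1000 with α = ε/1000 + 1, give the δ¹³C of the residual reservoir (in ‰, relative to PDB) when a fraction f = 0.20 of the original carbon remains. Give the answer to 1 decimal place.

-71.4‰

δ₀ = (0.01087204/0.01118000 − 1)×1000 = (0.972454 − 1)×1000 = -27.546‰
α − 1 = ε/1000 = 0.0287
f^(α−1) = 0.20^(0.0287) = 0.954860
δ_res = (-27.546 + 1000) × 0.954860 − 1000 = 928.557 − 1000 = -71.44‰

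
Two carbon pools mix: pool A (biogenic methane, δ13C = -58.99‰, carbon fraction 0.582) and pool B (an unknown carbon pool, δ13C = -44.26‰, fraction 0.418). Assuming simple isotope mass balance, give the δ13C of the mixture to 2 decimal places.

δ_mix = f_A·δ_A + f_B·δ_B
δ_mix = 0.582 × (-58.99) + 0.418 × (-44.26)
δ_mix = -34.332 + -18.501 = -52.833‰

-52.83‰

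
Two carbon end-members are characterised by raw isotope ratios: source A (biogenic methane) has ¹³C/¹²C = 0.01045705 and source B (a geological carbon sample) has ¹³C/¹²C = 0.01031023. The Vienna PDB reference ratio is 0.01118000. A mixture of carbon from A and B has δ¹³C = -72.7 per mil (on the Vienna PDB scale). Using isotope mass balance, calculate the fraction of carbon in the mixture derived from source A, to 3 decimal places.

0.388

δ_A = (0.01045705/0.01118000 − 1)×1000 = (0.935335 − 1)×1000 = -64.665 per mil
δ_B = (0.01031023/0.01118000 − 1)×1000 = (0.922203 − 1)×1000 = -77.797 per mil
f_A = (δ_mix − δ_B)/(δ_A − δ_B) = (-72.7 − (-77.797))/(-64.665 − (-77.797))
f_A = 5.097 / 13.132 = 0.3881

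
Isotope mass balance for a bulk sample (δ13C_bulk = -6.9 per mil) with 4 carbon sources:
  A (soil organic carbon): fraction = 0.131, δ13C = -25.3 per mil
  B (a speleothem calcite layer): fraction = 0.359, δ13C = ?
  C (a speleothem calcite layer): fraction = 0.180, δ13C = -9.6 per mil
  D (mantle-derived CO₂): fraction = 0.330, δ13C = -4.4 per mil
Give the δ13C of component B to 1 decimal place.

Isotope mass balance: δ_bulk = Σ fᵢ·δᵢ.
-6.9 = 0.131×(-25.3) + 0.359×δ_B + 0.180×(-9.6) + 0.330×(-4.4)
0.359·δ_B = -6.9 − (-6.494) = -0.406
δ_B = -0.406 / 0.359 = -1.13 per mil

-1.1 per mil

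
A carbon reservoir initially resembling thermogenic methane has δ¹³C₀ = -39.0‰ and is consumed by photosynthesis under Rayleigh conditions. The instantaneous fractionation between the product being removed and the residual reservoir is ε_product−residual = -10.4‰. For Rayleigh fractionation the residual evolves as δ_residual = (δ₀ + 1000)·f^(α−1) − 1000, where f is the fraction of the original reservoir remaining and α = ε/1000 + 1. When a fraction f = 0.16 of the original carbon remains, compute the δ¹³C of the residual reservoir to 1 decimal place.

-20.5‰

Rayleigh residual: δ_res = (δ₀ + 1000)·f^(α−1) − 1000
α = ε/1000 + 1 = 0.98960, so α − 1 = -0.01040
f^(α−1) = 0.16^(-0.01040) = 1.019242
δ_res = (-39.0 + 1000) × 1.019242 − 1000 = 979.491 − 1000 = -20.51‰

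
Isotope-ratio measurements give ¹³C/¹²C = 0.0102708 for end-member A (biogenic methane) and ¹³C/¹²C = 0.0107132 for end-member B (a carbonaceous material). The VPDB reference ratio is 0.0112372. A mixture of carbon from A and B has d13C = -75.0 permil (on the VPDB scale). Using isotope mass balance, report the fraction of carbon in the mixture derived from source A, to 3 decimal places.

δ_A = (0.0102708/0.0112372 − 1)×1000 = (0.914000 − 1)×1000 = -86.000 permil
δ_B = (0.0107132/0.0112372 − 1)×1000 = (0.953369 − 1)×1000 = -46.631 permil
f_A = (δ_mix − δ_B)/(δ_A − δ_B) = (-75.0 − (-46.631))/(-86.000 − (-46.631))
f_A = -28.369 / -39.369 = 0.7206

0.721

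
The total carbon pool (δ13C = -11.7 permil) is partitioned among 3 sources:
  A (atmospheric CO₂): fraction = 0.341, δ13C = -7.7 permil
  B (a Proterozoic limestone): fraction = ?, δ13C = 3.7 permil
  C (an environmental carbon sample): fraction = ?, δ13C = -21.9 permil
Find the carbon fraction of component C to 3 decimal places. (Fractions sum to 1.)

0.450

Let f_C and f_B be the unknown fractions; fractions sum to 1 so f_C + f_B = 0.659.
Mass balance: Σ fᵢ·δᵢ = δ_bulk ⇒ f_C·(-21.9) + f_B·(3.7) = -11.7 − (-2.626) = -9.074
Substitute f_B = 0.659 − f_C:
f_C·(-21.9 − 3.7) = -9.074 − 0.659×(3.7) = -11.513
f_C = -11.513 / -25.6 = 0.4497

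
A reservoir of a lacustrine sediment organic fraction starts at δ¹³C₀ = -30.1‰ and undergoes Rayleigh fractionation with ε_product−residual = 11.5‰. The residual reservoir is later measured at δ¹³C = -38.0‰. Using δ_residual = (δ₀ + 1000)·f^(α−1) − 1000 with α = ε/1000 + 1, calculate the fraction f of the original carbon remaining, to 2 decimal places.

α − 1 = ε/1000 = 0.0115
(δ_res + 1000)/(δ₀ + 1000) = (-38.0 + 1000)/(-30.1 + 1000) = 962.0/969.9 = 0.991855
f = 0.991855^(1/0.0115) = exp(ln(0.991855)/0.0115) = exp(-0.00818/0.0115)
f = exp(-0.7112) = 0.4911

0.49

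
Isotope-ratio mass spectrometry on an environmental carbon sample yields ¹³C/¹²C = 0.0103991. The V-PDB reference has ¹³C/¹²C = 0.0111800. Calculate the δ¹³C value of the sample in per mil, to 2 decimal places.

δ¹³C = (R_sample / R_standard − 1) × 1000
R_sample / R_standard = 0.0103991 / 0.0111800 = 0.930152
δ¹³C = (0.930152 − 1) × 1000 = -69.848 per mil

-69.85 per mil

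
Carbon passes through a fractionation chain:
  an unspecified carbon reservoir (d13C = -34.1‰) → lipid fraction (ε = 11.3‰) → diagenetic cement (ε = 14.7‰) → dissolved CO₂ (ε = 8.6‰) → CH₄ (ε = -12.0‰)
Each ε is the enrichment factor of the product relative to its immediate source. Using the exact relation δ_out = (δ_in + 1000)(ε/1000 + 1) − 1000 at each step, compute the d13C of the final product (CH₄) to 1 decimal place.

-12.3‰

step 1: δ = (-34.10 + 1000)·(11.3/1000 + 1) − 1000 = -23.19‰
step 2: δ = (-23.19 + 1000)·(14.7/1000 + 1) − 1000 = -8.83‰
step 3: δ = (-8.83 + 1000)·(8.6/1000 + 1) − 1000 = -0.30‰
step 4: δ = (-0.30 + 1000)·(-12.0/1000 + 1) − 1000 = -12.30‰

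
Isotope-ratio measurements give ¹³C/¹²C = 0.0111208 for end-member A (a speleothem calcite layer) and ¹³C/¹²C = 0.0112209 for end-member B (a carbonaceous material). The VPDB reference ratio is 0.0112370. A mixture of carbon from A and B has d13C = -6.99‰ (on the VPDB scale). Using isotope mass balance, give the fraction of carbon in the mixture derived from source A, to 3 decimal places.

0.624

δ_A = (0.0111208/0.0112370 − 1)×1000 = (0.989659 − 1)×1000 = -10.341‰
δ_B = (0.0112209/0.0112370 − 1)×1000 = (0.998567 − 1)×1000 = -1.433‰
f_A = (δ_mix − δ_B)/(δ_A − δ_B) = (-6.99 − (-1.433))/(-10.341 − (-1.433))
f_A = -5.557 / -8.908 = 0.6238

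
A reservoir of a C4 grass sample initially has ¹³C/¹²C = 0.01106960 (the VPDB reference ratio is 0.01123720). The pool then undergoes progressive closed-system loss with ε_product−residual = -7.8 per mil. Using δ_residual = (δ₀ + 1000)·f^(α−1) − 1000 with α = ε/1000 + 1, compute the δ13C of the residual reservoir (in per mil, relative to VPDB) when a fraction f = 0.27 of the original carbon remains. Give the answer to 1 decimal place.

-4.8 per mil

δ₀ = (0.01106960/0.01123720 − 1)×1000 = (0.985085 − 1)×1000 = -14.915 per mil
α − 1 = ε/1000 = -0.0078
f^(α−1) = 0.27^(-0.0078) = 1.010265
δ_res = (-14.915 + 1000) × 1.010265 − 1000 = 995.197 − 1000 = -4.80 per mil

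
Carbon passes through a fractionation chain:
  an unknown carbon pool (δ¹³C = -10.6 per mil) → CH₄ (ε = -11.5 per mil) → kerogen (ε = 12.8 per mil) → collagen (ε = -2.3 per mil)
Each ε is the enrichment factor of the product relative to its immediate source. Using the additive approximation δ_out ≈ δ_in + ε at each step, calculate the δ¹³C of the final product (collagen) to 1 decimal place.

-11.6 per mil

step 1: δ ≈ -10.6 + (-11.5) = -22.1 per mil
step 2: δ ≈ -22.1 + (12.8) = -9.3 per mil
step 3: δ ≈ -9.3 + (-2.3) = -11.6 per mil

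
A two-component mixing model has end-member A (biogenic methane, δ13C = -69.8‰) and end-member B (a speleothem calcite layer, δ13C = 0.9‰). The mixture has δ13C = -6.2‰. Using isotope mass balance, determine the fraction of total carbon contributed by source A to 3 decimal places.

0.100

δ_mix = f_A·δ_A + (1 − f_A)·δ_B  ⇒  f_A = (δ_mix − δ_B)/(δ_A − δ_B)
f_A = (-6.2 − (0.9)) / (-69.8 − (0.9))
f_A = -7.1 / -70.7 = 0.1004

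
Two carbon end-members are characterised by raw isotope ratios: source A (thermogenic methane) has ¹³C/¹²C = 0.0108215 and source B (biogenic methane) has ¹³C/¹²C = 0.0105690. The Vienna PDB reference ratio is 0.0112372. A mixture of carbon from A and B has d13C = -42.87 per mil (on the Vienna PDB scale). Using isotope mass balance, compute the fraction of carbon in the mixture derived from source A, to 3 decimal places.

0.738

δ_A = (0.0108215/0.0112372 − 1)×1000 = (0.963007 − 1)×1000 = -36.993 per mil
δ_B = (0.0105690/0.0112372 − 1)×1000 = (0.940537 − 1)×1000 = -59.463 per mil
f_A = (δ_mix − δ_B)/(δ_A − δ_B) = (-42.87 − (-59.463))/(-36.993 − (-59.463))
f_A = 16.593 / 22.470 = 0.7385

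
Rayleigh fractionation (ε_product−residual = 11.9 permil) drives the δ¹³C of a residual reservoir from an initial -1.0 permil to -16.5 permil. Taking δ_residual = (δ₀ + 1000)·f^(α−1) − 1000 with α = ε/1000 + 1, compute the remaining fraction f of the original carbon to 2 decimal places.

0.27

α − 1 = ε/1000 = 0.0119
(δ_res + 1000)/(δ₀ + 1000) = (-16.5 + 1000)/(-1.0 + 1000) = 983.5/999.0 = 0.984484
f = 0.984484^(1/0.0119) = exp(ln(0.984484)/0.0119) = exp(-0.01564/0.0119)
f = exp(-1.3140) = 0.2687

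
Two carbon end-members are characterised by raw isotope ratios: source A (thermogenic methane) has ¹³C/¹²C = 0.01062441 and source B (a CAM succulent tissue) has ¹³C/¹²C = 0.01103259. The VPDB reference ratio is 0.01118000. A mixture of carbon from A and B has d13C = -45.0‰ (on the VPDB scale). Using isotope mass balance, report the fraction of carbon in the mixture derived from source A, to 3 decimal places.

δ_A = (0.01062441/0.01118000 − 1)×1000 = (0.950305 − 1)×1000 = -49.695‰
δ_B = (0.01103259/0.01118000 − 1)×1000 = (0.986815 − 1)×1000 = -13.185‰
f_A = (δ_mix − δ_B)/(δ_A − δ_B) = (-45.0 − (-13.185))/(-49.695 − (-13.185))
f_A = -31.815 / -36.510 = 0.8714

0.871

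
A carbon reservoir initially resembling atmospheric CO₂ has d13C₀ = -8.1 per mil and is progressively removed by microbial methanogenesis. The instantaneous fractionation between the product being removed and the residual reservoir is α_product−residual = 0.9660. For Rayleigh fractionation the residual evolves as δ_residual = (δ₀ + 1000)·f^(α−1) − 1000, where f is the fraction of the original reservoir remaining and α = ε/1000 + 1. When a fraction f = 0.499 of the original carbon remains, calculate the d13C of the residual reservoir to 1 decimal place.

15.6 per mil

Rayleigh residual: δ_res = (δ₀ + 1000)·f^(α−1) − 1000
α − 1 = -0.03400
f^(α−1) = 0.499^(-0.03400) = 1.023917
δ_res = (-8.1 + 1000) × 1.023917 − 1000 = 1015.623 − 1000 = 15.62 per mil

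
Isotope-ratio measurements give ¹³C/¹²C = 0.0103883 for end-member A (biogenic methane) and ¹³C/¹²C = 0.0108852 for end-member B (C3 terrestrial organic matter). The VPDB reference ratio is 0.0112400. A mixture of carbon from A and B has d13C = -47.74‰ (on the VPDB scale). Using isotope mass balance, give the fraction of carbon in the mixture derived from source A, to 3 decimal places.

0.366

δ_A = (0.0103883/0.0112400 − 1)×1000 = (0.924226 − 1)×1000 = -75.774‰
δ_B = (0.0108852/0.0112400 − 1)×1000 = (0.968434 − 1)×1000 = -31.566‰
f_A = (δ_mix − δ_B)/(δ_A − δ_B) = (-47.74 − (-31.566))/(-75.774 − (-31.566))
f_A = -16.174 / -44.208 = 0.3659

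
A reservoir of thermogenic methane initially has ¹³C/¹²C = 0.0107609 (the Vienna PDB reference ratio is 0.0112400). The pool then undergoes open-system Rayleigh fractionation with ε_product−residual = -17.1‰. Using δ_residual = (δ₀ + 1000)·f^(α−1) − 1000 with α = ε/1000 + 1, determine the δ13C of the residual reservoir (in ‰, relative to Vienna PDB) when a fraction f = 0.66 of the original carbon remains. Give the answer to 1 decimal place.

-35.8‰

δ₀ = (0.0107609/0.0112400 − 1)×1000 = (0.957375 − 1)×1000 = -42.625‰
α − 1 = ε/1000 = -0.0171
f^(α−1) = 0.66^(-0.0171) = 1.007131
δ_res = (-42.625 + 1000) × 1.007131 − 1000 = 964.202 − 1000 = -35.80‰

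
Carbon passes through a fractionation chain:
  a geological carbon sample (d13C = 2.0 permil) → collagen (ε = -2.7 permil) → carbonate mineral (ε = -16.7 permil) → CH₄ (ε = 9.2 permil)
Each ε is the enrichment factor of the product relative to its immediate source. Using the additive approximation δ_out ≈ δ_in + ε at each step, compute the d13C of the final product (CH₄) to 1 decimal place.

-8.2 permil

step 1: δ ≈ 2.0 + (-2.7) = -0.7 permil
step 2: δ ≈ -0.7 + (-16.7) = -17.4 permil
step 3: δ ≈ -17.4 + (9.2) = -8.2 permil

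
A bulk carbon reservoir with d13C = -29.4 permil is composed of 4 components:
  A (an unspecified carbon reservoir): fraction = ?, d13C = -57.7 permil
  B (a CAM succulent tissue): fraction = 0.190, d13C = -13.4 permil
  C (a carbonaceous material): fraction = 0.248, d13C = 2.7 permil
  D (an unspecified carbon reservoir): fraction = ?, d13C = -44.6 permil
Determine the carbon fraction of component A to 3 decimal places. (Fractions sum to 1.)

Let f_A and f_D be the unknown fractions; fractions sum to 1 so f_A + f_D = 0.562.
Mass balance: Σ fᵢ·δᵢ = δ_bulk ⇒ f_A·(-57.7) + f_D·(-44.6) = -29.4 − (-1.876) = -27.524
Substitute f_D = 0.562 − f_A:
f_A·(-57.7 − -44.6) = -27.524 − 0.562×(-44.6) = -2.458
f_A = -2.458 / -13.1 = 0.1877

0.188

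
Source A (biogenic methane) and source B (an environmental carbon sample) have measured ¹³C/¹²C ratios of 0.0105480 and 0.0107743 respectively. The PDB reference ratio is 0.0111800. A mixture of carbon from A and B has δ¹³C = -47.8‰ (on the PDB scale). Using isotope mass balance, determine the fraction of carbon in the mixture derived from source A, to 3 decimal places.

δ_A = (0.0105480/0.0111800 − 1)×1000 = (0.943470 − 1)×1000 = -56.530‰
δ_B = (0.0107743/0.0111800 − 1)×1000 = (0.963712 − 1)×1000 = -36.288‰
f_A = (δ_mix − δ_B)/(δ_A − δ_B) = (-47.8 − (-36.288))/(-56.530 − (-36.288))
f_A = -11.512 / -20.242 = 0.5687

0.569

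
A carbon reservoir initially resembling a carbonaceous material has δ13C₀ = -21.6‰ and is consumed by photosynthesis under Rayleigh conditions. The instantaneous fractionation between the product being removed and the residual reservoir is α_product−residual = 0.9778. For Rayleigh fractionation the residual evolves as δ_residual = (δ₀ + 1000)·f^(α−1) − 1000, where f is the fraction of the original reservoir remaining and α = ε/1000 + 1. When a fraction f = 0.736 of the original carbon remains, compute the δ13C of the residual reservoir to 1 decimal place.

-14.9‰

Rayleigh residual: δ_res = (δ₀ + 1000)·f^(α−1) − 1000
α − 1 = -0.02220
f^(α−1) = 0.736^(-0.02220) = 1.006828
δ_res = (-21.6 + 1000) × 1.006828 − 1000 = 985.081 − 1000 = -14.92‰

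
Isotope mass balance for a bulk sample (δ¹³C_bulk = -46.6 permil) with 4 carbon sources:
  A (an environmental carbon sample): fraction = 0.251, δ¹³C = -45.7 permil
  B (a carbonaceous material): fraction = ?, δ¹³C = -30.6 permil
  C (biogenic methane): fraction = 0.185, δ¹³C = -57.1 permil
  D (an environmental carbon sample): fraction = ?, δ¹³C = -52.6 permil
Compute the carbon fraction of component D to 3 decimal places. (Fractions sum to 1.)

0.332

Let f_D and f_B be the unknown fractions; fractions sum to 1 so f_D + f_B = 0.564.
Mass balance: Σ fᵢ·δᵢ = δ_bulk ⇒ f_D·(-52.6) + f_B·(-30.6) = -46.6 − (-22.034) = -24.566
Substitute f_B = 0.564 − f_D:
f_D·(-52.6 − -30.6) = -24.566 − 0.564×(-30.6) = -7.307
f_D = -7.307 / -22.0 = 0.3322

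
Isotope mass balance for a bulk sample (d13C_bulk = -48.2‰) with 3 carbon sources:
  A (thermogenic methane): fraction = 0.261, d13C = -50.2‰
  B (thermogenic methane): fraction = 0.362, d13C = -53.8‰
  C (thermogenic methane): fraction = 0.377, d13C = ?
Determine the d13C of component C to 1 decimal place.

Isotope mass balance: δ_bulk = Σ fᵢ·δᵢ.
-48.2 = 0.261×(-50.2) + 0.362×(-53.8) + 0.377×δ_C
0.377·δ_C = -48.2 − (-32.578) = -15.622
δ_C = -15.622 / 0.377 = -41.44‰

-41.4‰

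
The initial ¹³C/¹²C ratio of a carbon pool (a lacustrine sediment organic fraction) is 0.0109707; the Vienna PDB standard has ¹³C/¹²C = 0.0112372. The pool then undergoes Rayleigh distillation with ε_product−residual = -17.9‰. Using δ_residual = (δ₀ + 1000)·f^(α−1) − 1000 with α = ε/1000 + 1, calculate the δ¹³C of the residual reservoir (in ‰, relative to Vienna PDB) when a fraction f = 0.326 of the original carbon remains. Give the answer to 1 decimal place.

-3.9‰

δ₀ = (0.0109707/0.0112372 − 1)×1000 = (0.976284 − 1)×1000 = -23.716‰
α − 1 = ε/1000 = -0.0179
f^(α−1) = 0.326^(-0.0179) = 1.020266
δ_res = (-23.716 + 1000) × 1.020266 − 1000 = 996.069 − 1000 = -3.93‰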